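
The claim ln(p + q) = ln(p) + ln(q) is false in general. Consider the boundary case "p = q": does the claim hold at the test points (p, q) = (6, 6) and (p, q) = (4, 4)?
No, fails at both test points

At (6, 6): LHS = ln(12) ≈ 2.485 ≠ RHS = 2·ln(6) ≈ 3.584
At (4, 4): LHS = ln(8) ≈ 2.079 ≠ RHS = 2·ln(4) ≈ 2.773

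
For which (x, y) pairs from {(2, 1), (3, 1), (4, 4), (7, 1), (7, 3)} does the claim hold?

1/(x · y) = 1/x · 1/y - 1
Testing each pair:
(2, 1): LHS = 1/2, RHS = -1/2 → fails
(3, 1): LHS = 1/3, RHS = -2/3 → fails
(4, 4): LHS = 1/16, RHS = -15/16 → fails
(7, 1): LHS = 1/7, RHS = -6/7 → fails
(7, 3): LHS = 1/21, RHS = -20/21 → fails

No pair satisfies the claim.

Answer: None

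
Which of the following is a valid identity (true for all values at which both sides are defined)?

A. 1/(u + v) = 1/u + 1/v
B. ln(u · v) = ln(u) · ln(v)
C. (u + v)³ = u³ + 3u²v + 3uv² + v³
A: fails at (2, 4) — LHS = 1/6, RHS = 3/4.
B: fails at (1, 4) — LHS = ln(4) ≈ 1.386, RHS = 0.
C: holds — e.g. at (3, 3), both sides equal 216.

Answer: C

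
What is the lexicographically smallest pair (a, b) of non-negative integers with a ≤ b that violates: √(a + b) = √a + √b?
At (0, 0): both sides equal 0, so it holds there.
At (0, 6): both sides equal √(6) ≈ 2.449, so it holds there.

Substituting (1, 1) into the claim:
LHS = √(1 + 1) = √(2) ≈ 1.414
RHS = √1 + √1 = 2

Since LHS ≠ RHS, this pair disproves the claim, and no lexicographically smaller pair (a ≤ b, non-negative integers) does.

For instance (5, 7) is also a counterexample (LHS = 2·√(3) ≈ 3.464, RHS = √(5) + √(7) ≈ 4.882), but it's lexicographically larger.

Answer: (a, b) = (1, 1)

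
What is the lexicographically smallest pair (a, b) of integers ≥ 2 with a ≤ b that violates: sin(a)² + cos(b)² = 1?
At (2, 2): both sides equal 1, so it holds there.

Substituting (2, 3) into the claim:
LHS = sin(2)² + cos(3)² ≈ 1.807
RHS = 1

Since LHS ≠ RHS, this pair disproves the claim, and no lexicographically smaller pair (a ≤ b, integers ≥ 2) does.

For instance (3, 8) is also a counterexample (LHS = sin(3)² + cos(8)² ≈ 0.04109, RHS = 1), but it's lexicographically larger.

Answer: (a, b) = (2, 3)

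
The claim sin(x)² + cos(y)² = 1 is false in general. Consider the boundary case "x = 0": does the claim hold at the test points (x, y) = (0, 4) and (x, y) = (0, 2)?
At (0, 4): LHS = cos(4)² ≈ 0.4272 ≠ RHS = 1
At (0, 2): LHS = cos(2)² ≈ 0.1732 ≠ RHS = 1

Answer: No, fails at both test points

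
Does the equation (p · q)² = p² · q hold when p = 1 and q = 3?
Fails

Substituting p = 1, q = 3:

LHS = (1 · 3)² = 9
RHS = 1² · 3 = 3

LHS ≠ RHS, so the equation does not hold at this point.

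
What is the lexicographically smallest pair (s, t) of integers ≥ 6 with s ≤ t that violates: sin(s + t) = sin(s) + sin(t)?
Substituting (6, 6) into the claim:
LHS = sin(6 + 6) = sin(12) ≈ -0.5366
RHS = sin(6) + sin(6) = 2·sin(6) ≈ -0.5588

Since LHS ≠ RHS, this pair disproves the claim, and no lexicographically smaller pair (s ≤ t, integers ≥ 6) does.

For instance (6, 11) is also a counterexample (LHS = sin(17) ≈ -0.9614, RHS = sin(11) + sin(6) ≈ -1.279), but it's lexicographically larger.

Answer: (s, t) = (6, 6)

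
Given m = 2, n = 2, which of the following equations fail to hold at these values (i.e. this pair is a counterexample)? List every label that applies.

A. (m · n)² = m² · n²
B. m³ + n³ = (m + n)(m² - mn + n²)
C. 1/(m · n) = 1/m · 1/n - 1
C

Evaluating each claim at the given values:
A. LHS = 16, RHS = 16 → holds here (LHS = RHS)
B. LHS = 16, RHS = 16 → holds here (LHS = RHS)
C. LHS = 1/4, RHS = -3/4 → fails here (LHS ≠ RHS)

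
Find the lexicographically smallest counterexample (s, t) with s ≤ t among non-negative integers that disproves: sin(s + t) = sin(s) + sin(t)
(s, t) = (1, 1)

At (0, 0): both sides equal 0, so it holds there.
At (0, 3): both sides equal sin(3) ≈ 0.1411, so it holds there.

Substituting (1, 1) into the claim:
LHS = sin(1 + 1) = sin(2) ≈ 0.9093
RHS = sin(1) + sin(1) = 2·sin(1) ≈ 1.683

Since LHS ≠ RHS, this pair disproves the claim, and no lexicographically smaller pair (s ≤ t, non-negative integers) does.

For instance (5, 6) is also a counterexample (LHS = sin(11) ≈ -1, RHS = sin(5) + sin(6) ≈ -1.238), but it's lexicographically larger.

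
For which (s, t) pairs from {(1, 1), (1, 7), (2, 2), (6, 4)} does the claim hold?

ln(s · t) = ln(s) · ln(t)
Testing each pair:
(1, 1): LHS = 0, RHS = 0 → holds
(1, 7): LHS = ln(7) ≈ 1.946, RHS = 0 → fails
(2, 2): LHS = ln(4) ≈ 1.386, RHS = ln(2)² ≈ 0.4805 → fails
(6, 4): LHS = ln(24) ≈ 3.178, RHS = ln(4)·ln(6) ≈ 2.484 → fails

1 of 4 pairs satisfies the claim.

Answer: (1, 1)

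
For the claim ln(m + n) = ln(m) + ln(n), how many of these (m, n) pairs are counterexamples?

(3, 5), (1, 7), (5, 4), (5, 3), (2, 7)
Testing each pair:
(3, 5): LHS = ln(8) ≈ 2.079, RHS = ln(3) + ln(5) ≈ 2.708 → counterexample
(1, 7): LHS = ln(8) ≈ 2.079, RHS = ln(7) ≈ 1.946 → counterexample
(5, 4): LHS = ln(9) ≈ 2.197, RHS = ln(4) + ln(5) ≈ 2.996 → counterexample
(5, 3): LHS = ln(8) ≈ 2.079, RHS = ln(3) + ln(5) ≈ 2.708 → counterexample
(2, 7): LHS = ln(9) ≈ 2.197, RHS = ln(2) + ln(7) ≈ 2.639 → counterexample

That makes 5 counterexamples.

Answer: 5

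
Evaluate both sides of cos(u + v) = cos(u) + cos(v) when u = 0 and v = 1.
LHS = cos(0 + 1) = cos(1) ≈ 0.5403
RHS = cos(0) + cos(1) = cos(1) + 1 ≈ 1.54

LHS ≠ RHS (they differ by about 1), so the equation does not hold here.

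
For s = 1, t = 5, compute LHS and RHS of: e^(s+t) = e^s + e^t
LHS = e^(1+5) = e^6 ≈ 403.4
RHS = e^1 + e^5 = e + e^5 ≈ 151.1

LHS ≠ RHS (they differ by about 252.3), so the equation does not hold here.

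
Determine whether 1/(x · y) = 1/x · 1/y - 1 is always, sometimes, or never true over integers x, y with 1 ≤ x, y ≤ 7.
Never true

The claim fails for every pair in the range. For instance at (x, y) = (7, 2): LHS = 1/14, RHS = -13/14.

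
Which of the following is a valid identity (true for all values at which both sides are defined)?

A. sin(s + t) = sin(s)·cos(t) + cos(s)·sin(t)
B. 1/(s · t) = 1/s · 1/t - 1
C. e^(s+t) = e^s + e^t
A

A: holds — e.g. at (4, 5), both sides equal sin(9) ≈ 0.4121.
B: fails at (1, 4) — LHS = 1/4, RHS = -3/4.
C: fails at (4, 6) — LHS = e^10 ≈ 22026.5, RHS = e^4 + e^6 ≈ 458.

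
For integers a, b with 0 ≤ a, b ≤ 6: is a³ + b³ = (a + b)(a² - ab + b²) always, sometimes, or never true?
The identity holds for every pair in the range. For instance at (a, b) = (6, 4): both sides equal 280.

Answer: Always true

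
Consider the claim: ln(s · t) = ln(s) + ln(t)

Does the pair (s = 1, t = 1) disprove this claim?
Substituting s = 1, t = 1:
LHS = ln(1 · 1) = 0
RHS = ln(1) + ln(1) = 0

The sides agree, so this pair does not disprove the claim.

Answer: No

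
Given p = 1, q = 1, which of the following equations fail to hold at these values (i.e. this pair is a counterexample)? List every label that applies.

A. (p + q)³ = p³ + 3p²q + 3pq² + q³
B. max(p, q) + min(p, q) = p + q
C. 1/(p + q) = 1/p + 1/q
Evaluating each claim at the given values:
A. LHS = 8, RHS = 8 → holds here (LHS = RHS)
B. LHS = 2, RHS = 2 → holds here (LHS = RHS)
C. LHS = 1/2, RHS = 2 → fails here (LHS ≠ RHS)

Answer: C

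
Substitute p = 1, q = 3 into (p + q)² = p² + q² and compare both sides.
LHS = (1 + 3)² = 16
RHS = 1² + 3² = 10

LHS ≠ RHS, so the equation does not hold here.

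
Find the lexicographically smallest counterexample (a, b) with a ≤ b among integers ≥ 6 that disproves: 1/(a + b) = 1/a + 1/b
Substituting (6, 6) into the claim:
LHS = 1/(6 + 6) = 1/12
RHS = 1/6 + 1/6 = 1/3

Since LHS ≠ RHS, this pair disproves the claim, and no lexicographically smaller pair (a ≤ b, integers ≥ 6) does.

For instance (8, 9) is also a counterexample (LHS = 1/17, RHS = 17/72), but it's lexicographically larger.

Answer: (a, b) = (6, 6)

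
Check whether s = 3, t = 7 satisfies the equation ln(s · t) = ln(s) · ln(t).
Substituting s = 3, t = 7:

LHS = ln(3 · 7) = ln(21) ≈ 3.045
RHS = ln(3) · ln(7) ≈ 2.138

LHS ≠ RHS, so the equation does not hold at this point.

Answer: Fails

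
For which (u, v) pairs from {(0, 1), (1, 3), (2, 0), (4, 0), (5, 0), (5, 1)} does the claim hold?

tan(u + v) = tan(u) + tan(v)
(0, 1), (2, 0), (4, 0), (5, 0)

Testing each pair:
(0, 1): LHS = tan(1) ≈ 1.557, RHS = tan(1) ≈ 1.557 → holds
(1, 3): LHS = tan(4) ≈ 1.158, RHS = tan(3) + tan(1) ≈ 1.415 → fails
(2, 0): LHS = tan(2) ≈ -2.185, RHS = tan(2) ≈ -2.185 → holds
(4, 0): LHS = tan(4) ≈ 1.158, RHS = tan(4) ≈ 1.158 → holds
(5, 0): LHS = tan(5) ≈ -3.381, RHS = tan(5) ≈ -3.381 → holds
(5, 1): LHS = tan(6) ≈ -0.291, RHS = tan(5) + tan(1) ≈ -1.823 → fails

4 of 6 pairs satisfy the claim.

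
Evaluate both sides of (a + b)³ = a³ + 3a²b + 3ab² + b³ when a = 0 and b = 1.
LHS = (0 + 1)³ = 1
RHS = 0³ + 3·0²·1 + 3·0·1² + 1³ = 1

LHS = RHS: the two sides agree.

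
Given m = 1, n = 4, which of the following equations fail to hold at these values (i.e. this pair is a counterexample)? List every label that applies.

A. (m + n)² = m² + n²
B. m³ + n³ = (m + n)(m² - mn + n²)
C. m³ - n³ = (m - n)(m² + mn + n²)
A

Evaluating each claim at the given values:
A. LHS = 25, RHS = 17 → fails here (LHS ≠ RHS)
B. LHS = 65, RHS = 65 → holds here (LHS = RHS)
C. LHS = -63, RHS = -63 → holds here (LHS = RHS)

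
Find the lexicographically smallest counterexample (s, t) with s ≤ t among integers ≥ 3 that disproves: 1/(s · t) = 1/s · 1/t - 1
(s, t) = (3, 3)

Substituting (3, 3) into the claim:
LHS = 1/(3 · 3) = 1/9
RHS = 1/3 · 1/3 - 1 = -8/9

Since LHS ≠ RHS, this pair disproves the claim, and no lexicographically smaller pair (s ≤ t, integers ≥ 3) does.

For instance (10, 10) is also a counterexample (LHS = 1/100, RHS = -99/100), but it's lexicographically larger.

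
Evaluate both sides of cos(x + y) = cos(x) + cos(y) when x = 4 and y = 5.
LHS = cos(4 + 5) = cos(9) ≈ -0.9111
RHS = cos(4) + cos(5) ≈ -0.37

LHS ≠ RHS (they differ by about 0.5411), so the equation does not hold here.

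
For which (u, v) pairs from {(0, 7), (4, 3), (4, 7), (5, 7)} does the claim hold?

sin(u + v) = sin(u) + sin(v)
(0, 7)

Testing each pair:
(0, 7): LHS = sin(7) ≈ 0.657, RHS = sin(7) ≈ 0.657 → holds
(4, 3): LHS = sin(7) ≈ 0.657, RHS = sin(4) + sin(3) ≈ -0.6157 → fails
(4, 7): LHS = sin(11) ≈ -1, RHS = sin(4) + sin(7) ≈ -0.09982 → fails
(5, 7): LHS = sin(12) ≈ -0.5366, RHS = sin(5) + sin(7) ≈ -0.3019 → fails

1 of 4 pairs satisfies the claim.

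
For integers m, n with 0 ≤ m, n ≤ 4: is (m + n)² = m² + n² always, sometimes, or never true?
It holds at (m, n) = (0, 2) (both sides equal 4), but fails at (m, n) = (3, 2) (LHS = 25, RHS = 13).

Answer: Sometimes true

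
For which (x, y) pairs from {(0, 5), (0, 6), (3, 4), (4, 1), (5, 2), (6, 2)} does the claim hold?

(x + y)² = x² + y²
(0, 5), (0, 6)

Testing each pair:
(0, 5): LHS = 25, RHS = 25 → holds
(0, 6): LHS = 36, RHS = 36 → holds
(3, 4): LHS = 49, RHS = 25 → fails
(4, 1): LHS = 25, RHS = 17 → fails
(5, 2): LHS = 49, RHS = 29 → fails
(6, 2): LHS = 64, RHS = 40 → fails

2 of 6 pairs satisfy the claim.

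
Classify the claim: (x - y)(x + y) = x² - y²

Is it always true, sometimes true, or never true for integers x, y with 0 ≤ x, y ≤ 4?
The identity holds for every pair in the range. For instance at (x, y) = (2, 3): both sides equal -5.

Answer: Always true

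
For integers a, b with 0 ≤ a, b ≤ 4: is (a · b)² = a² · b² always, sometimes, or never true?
The identity holds for every pair in the range. For instance at (a, b) = (4, 4): both sides equal 256.

Answer: Always true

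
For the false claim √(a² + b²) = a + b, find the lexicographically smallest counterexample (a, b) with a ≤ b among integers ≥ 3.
(a, b) = (3, 3)

Substituting (3, 3) into the claim:
LHS = √(3² + 3²) = 3·√(2) ≈ 4.243
RHS = 3 + 3 = 6

Since LHS ≠ RHS, this pair disproves the claim, and no lexicographically smaller pair (a ≤ b, integers ≥ 3) does.

For instance (5, 7) is also a counterexample (LHS = √(74) ≈ 8.602, RHS = 12), but it's lexicographically larger.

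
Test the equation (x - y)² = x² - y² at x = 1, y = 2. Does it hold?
Substituting x = 1, y = 2:

LHS = (1 - 2)² = 1
RHS = 1² - 2² = -3

LHS ≠ RHS, so the equation does not hold at this point.

Answer: Fails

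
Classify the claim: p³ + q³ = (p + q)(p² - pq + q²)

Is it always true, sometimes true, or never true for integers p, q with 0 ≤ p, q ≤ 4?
The identity holds for every pair in the range. For instance at (p, q) = (4, 3): both sides equal 91.

Answer: Always true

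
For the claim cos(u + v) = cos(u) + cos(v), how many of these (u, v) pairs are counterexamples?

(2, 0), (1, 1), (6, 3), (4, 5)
4

Testing each pair:
(2, 0): LHS = cos(2) ≈ -0.4161, RHS = cos(2) + 1 ≈ 0.5839 → counterexample
(1, 1): LHS = cos(2) ≈ -0.4161, RHS = 2·cos(1) ≈ 1.081 → counterexample
(6, 3): LHS = cos(9) ≈ -0.9111, RHS = cos(3) + cos(6) ≈ -0.02982 → counterexample
(4, 5): LHS = cos(9) ≈ -0.9111, RHS = cos(4) + cos(5) ≈ -0.37 → counterexample

That makes 4 counterexamples.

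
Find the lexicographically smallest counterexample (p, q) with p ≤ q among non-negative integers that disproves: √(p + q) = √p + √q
At (0, 6): both sides equal √(6) ≈ 2.449, so it holds there.

Substituting (1, 1) into the claim:
LHS = √(1 + 1) = √(2) ≈ 1.414
RHS = √1 + √1 = 2

Since LHS ≠ RHS, this pair disproves the claim, and no lexicographically smaller pair (p ≤ q, non-negative integers) does.

For instance (5, 6) is also a counterexample (LHS = √(11) ≈ 3.317, RHS = √(5) + √(6) ≈ 4.686), but it's lexicographically larger.

Answer: (p, q) = (1, 1)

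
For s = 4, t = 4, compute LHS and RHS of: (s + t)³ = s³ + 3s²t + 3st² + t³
LHS = (4 + 4)³ = 512
RHS = 4³ + 3·4²·4 + 3·4·4² + 4³ = 512

LHS = RHS: the two sides agree.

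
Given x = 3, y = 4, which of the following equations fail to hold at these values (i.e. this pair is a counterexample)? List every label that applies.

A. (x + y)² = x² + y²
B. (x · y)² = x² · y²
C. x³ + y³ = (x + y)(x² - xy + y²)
Evaluating each claim at the given values:
A. LHS = 49, RHS = 25 → fails here (LHS ≠ RHS)
B. LHS = 144, RHS = 144 → holds here (LHS = RHS)
C. LHS = 91, RHS = 91 → holds here (LHS = RHS)

Answer: A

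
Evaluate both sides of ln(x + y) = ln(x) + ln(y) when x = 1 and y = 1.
LHS = ln(1 + 1) = ln(2) ≈ 0.6931
RHS = ln(1) + ln(1) = 0

LHS ≠ RHS (they differ by about 0.6931), so the equation does not hold here.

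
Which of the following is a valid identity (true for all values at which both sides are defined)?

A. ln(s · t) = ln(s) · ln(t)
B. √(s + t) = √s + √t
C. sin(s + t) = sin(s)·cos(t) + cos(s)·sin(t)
A: fails at (2, 3) — LHS = ln(6) ≈ 1.792, RHS = ln(2)·ln(3) ≈ 0.7615.
B: fails at (1, 5) — LHS = √(6) ≈ 2.449, RHS = 1 + √(5) ≈ 3.236.
C: holds — e.g. at (5, 5), both sides equal sin(10) ≈ -0.544.

Answer: C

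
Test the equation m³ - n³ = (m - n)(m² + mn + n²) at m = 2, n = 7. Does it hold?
Substituting m = 2, n = 7:

LHS = 2³ - 7³ = -335
RHS = (2 - 7)(2² + 2·7 + 7²) = -335

LHS = RHS, so the equation holds at this point.

Answer: Holds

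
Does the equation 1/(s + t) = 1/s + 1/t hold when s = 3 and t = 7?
Fails

Substituting s = 3, t = 7:

LHS = 1/(3 + 7) = 1/10
RHS = 1/3 + 1/7 = 10/21

LHS ≠ RHS, so the equation does not hold at this point.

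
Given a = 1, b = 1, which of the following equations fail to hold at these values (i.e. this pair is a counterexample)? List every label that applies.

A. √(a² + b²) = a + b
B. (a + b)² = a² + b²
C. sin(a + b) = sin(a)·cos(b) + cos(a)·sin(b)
Evaluating each claim at the given values:
A. LHS = √(2) ≈ 1.414, RHS = 2 → fails here (LHS ≠ RHS)
B. LHS = 4, RHS = 2 → fails here (LHS ≠ RHS)
C. LHS = sin(2) ≈ 0.9093, RHS = 2·sin(1)·cos(1) ≈ 0.9093 → holds here (LHS = RHS)

Answer: A, B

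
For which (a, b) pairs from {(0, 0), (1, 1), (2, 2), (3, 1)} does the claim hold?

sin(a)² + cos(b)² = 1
Testing each pair:
(0, 0): LHS = 1, RHS = 1 → holds
(1, 1): LHS = cos(1)² + sin(1)² = 1, RHS = 1 → holds
(2, 2): LHS = cos(2)² + sin(2)² = 1, RHS = 1 → holds
(3, 1): LHS = sin(3)² + cos(1)² ≈ 0.3118, RHS = 1 → fails

3 of 4 pairs satisfy the claim.

Answer: (0, 0), (1, 1), (2, 2)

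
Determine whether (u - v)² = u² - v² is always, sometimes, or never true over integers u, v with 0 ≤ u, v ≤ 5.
Sometimes true

It holds at (u, v) = (2, 0) (both sides equal 4), but fails at (u, v) = (2, 4) (LHS = 4, RHS = -12).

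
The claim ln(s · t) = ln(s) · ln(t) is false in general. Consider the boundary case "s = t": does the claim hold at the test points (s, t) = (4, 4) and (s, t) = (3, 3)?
No, fails at both test points

At (4, 4): LHS = ln(16) ≈ 2.773 ≠ RHS = ln(4)² ≈ 1.922
At (3, 3): LHS = ln(9) ≈ 2.197 ≠ RHS = ln(3)² ≈ 1.207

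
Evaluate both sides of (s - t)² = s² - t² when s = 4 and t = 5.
LHS = (4 - 5)² = 1
RHS = 4² - 5² = -9

LHS ≠ RHS, so the equation does not hold here.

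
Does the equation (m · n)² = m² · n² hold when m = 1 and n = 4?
Holds

Substituting m = 1, n = 4:

LHS = (1 · 4)² = 16
RHS = 1² · 4² = 16

LHS = RHS, so the equation holds at this point.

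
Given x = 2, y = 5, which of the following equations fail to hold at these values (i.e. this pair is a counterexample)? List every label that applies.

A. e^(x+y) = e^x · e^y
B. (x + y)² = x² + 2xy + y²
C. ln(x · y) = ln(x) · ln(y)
Evaluating each claim at the given values:
A. LHS = e^7 ≈ 1097, RHS = e^7 ≈ 1097 → holds here (LHS = RHS)
B. LHS = 49, RHS = 49 → holds here (LHS = RHS)
C. LHS = ln(10) ≈ 2.303, RHS = ln(2)·ln(5) ≈ 1.116 → fails here (LHS ≠ RHS)

Answer: C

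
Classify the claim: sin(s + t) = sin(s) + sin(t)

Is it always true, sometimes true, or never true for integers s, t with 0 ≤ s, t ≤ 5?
It holds at (s, t) = (0, 0) (both sides equal 0), but fails at (s, t) = (1, 1) (LHS = sin(2) ≈ 0.9093, RHS = 2·sin(1) ≈ 1.683).

Answer: Sometimes true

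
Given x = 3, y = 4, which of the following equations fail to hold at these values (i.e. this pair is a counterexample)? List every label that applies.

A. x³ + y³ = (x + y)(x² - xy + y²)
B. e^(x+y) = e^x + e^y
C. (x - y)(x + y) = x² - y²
B

Evaluating each claim at the given values:
A. LHS = 91, RHS = 91 → holds here (LHS = RHS)
B. LHS = e^7 ≈ 1097, RHS = e^3 + e^4 ≈ 74.68 → fails here (LHS ≠ RHS)
C. LHS = -7, RHS = -7 → holds here (LHS = RHS)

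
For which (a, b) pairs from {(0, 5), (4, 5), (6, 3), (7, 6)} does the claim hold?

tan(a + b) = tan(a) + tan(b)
(0, 5)

Testing each pair:
(0, 5): LHS = tan(5) ≈ -3.381, RHS = tan(5) ≈ -3.381 → holds
(4, 5): LHS = tan(9) ≈ -0.4523, RHS = tan(5) + tan(4) ≈ -2.223 → fails
(6, 3): LHS = tan(9) ≈ -0.4523, RHS = tan(6) + tan(3) ≈ -0.4336 → fails
(7, 6): LHS = tan(13) ≈ 0.463, RHS = tan(6) + tan(7) ≈ 0.5804 → fails

1 of 4 pairs satisfies the claim.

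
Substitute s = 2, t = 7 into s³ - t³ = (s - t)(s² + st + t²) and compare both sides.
LHS = 2³ - 7³ = -335
RHS = (2 - 7)(2² + 2·7 + 7²) = -335

LHS = RHS: the two sides agree.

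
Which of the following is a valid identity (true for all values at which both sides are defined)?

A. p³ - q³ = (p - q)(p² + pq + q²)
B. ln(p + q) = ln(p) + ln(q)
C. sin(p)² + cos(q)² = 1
A: holds — e.g. at (2, 7), both sides equal -335.
B: fails at (2, 4) — LHS = ln(6) ≈ 1.792, RHS = ln(2) + ln(4) ≈ 2.079.
C: fails at (5, 8) — LHS = cos(8)² + sin(5)² ≈ 0.9407, RHS = 1.

Answer: A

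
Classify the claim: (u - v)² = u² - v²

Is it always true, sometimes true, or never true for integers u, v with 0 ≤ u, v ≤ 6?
Sometimes true

It holds at (u, v) = (5, 5) (both sides equal 0), but fails at (u, v) = (5, 4) (LHS = 1, RHS = 9).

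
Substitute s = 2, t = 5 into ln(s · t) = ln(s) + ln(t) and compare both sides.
LHS = ln(2 · 5) = ln(10) ≈ 2.303
RHS = ln(2) + ln(5) ≈ 2.303

LHS = RHS: the two sides agree.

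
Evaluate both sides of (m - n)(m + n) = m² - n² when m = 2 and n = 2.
LHS = (2 - 2)(2 + 2) = 0
RHS = 2² - 2² = 0

LHS = RHS: the two sides agree.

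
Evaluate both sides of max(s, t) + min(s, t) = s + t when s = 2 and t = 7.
LHS = max(2, 7) + min(2, 7) = 9
RHS = 2 + 7 = 9

LHS = RHS: the two sides agree.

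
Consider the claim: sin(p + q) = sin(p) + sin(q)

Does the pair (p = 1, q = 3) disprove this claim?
Substituting p = 1, q = 3:
LHS = sin(1 + 3) = sin(4) ≈ -0.7568
RHS = sin(1) + sin(3) ≈ 0.9826

Since LHS ≠ RHS, this pair disproves the claim.

Answer: Yes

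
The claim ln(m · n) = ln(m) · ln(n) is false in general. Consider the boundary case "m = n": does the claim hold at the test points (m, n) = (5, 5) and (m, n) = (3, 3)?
At (5, 5): LHS = ln(25) ≈ 3.219 ≠ RHS = ln(5)² ≈ 2.59
At (3, 3): LHS = ln(9) ≈ 2.197 ≠ RHS = ln(3)² ≈ 1.207

Answer: No, fails at both test points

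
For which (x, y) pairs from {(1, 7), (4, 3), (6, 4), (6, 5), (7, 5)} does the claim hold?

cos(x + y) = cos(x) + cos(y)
None

Testing each pair:
(1, 7): LHS = cos(8) ≈ -0.1455, RHS = cos(1) + cos(7) ≈ 1.294 → fails
(4, 3): LHS = cos(7) ≈ 0.7539, RHS = cos(3) + cos(4) ≈ -1.644 → fails
(6, 4): LHS = cos(10) ≈ -0.8391, RHS = cos(4) + cos(6) ≈ 0.3065 → fails
(6, 5): LHS = cos(11) ≈ 0.004426, RHS = cos(5) + cos(6) ≈ 1.244 → fails
(7, 5): LHS = cos(12) ≈ 0.8439, RHS = cos(5) + cos(7) ≈ 1.038 → fails

No pair satisfies the claim.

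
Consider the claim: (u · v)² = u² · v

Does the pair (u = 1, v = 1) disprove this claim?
No

Substituting u = 1, v = 1:
LHS = (1 · 1)² = 1
RHS = 1² · 1 = 1

The sides agree, so this pair does not disprove the claim.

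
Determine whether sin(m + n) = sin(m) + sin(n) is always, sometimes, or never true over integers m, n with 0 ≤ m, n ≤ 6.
Sometimes true

It holds at (m, n) = (4, 0) (both sides equal sin(4) ≈ -0.7568), but fails at (m, n) = (3, 5) (LHS = sin(8) ≈ 0.9894, RHS = sin(5) + sin(3) ≈ -0.8178).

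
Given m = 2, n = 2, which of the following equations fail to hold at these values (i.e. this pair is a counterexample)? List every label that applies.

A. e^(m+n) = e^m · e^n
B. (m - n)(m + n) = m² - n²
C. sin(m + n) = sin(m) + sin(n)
Evaluating each claim at the given values:
A. LHS = e^4 ≈ 54.6, RHS = e^4 ≈ 54.6 → holds here (LHS = RHS)
B. LHS = 0, RHS = 0 → holds here (LHS = RHS)
C. LHS = sin(4) ≈ -0.7568, RHS = 2·sin(2) ≈ 1.819 → fails here (LHS ≠ RHS)

Answer: C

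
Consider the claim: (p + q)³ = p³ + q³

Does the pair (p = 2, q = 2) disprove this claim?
Yes

Substituting p = 2, q = 2:
LHS = (2 + 2)³ = 64
RHS = 2³ + 2³ = 16

Since LHS ≠ RHS, this pair disproves the claim.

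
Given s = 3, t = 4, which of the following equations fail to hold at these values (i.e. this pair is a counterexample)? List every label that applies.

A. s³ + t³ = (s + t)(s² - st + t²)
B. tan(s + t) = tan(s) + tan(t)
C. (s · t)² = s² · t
Evaluating each claim at the given values:
A. LHS = 91, RHS = 91 → holds here (LHS = RHS)
B. LHS = tan(7) ≈ 0.8714, RHS = tan(3) + tan(4) ≈ 1.015 → fails here (LHS ≠ RHS)
C. LHS = 144, RHS = 36 → fails here (LHS ≠ RHS)

Answer: B, C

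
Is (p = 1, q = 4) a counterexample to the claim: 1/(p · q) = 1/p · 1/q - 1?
Yes

Substituting p = 1, q = 4:
LHS = 1/(1 · 4) = 1/4
RHS = 1/1 · 1/4 - 1 = -3/4

Since LHS ≠ RHS, this pair disproves the claim.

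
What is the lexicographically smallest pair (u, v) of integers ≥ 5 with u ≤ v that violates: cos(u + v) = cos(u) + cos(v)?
Substituting (5, 5) into the claim:
LHS = cos(5 + 5) = cos(10) ≈ -0.8391
RHS = cos(5) + cos(5) = 2·cos(5) ≈ 0.5673

Since LHS ≠ RHS, this pair disproves the claim, and no lexicographically smaller pair (u ≤ v, integers ≥ 5) does.

For instance (5, 7) is also a counterexample (LHS = cos(12) ≈ 0.8439, RHS = cos(5) + cos(7) ≈ 1.038), but it's lexicographically larger.

Answer: (u, v) = (5, 5)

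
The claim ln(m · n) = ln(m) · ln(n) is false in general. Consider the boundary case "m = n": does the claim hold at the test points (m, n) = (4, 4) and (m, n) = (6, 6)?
No, fails at both test points

At (4, 4): LHS = ln(16) ≈ 2.773 ≠ RHS = ln(4)² ≈ 1.922
At (6, 6): LHS = ln(36) ≈ 3.584 ≠ RHS = ln(6)² ≈ 3.21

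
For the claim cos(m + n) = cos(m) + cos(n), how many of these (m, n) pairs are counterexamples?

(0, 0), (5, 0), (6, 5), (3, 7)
4

Testing each pair:
(0, 0): LHS = 1, RHS = 2 → counterexample
(5, 0): LHS = cos(5) ≈ 0.2837, RHS = cos(5) + 1 ≈ 1.284 → counterexample
(6, 5): LHS = cos(11) ≈ 0.004426, RHS = cos(5) + cos(6) ≈ 1.244 → counterexample
(3, 7): LHS = cos(10) ≈ -0.8391, RHS = cos(3) + cos(7) ≈ -0.2361 → counterexample

That makes 4 counterexamples.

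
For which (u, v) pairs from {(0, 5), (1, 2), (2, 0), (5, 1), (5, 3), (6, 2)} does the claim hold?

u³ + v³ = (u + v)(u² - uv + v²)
Testing each pair:
(0, 5): LHS = 125, RHS = 125 → holds
(1, 2): LHS = 9, RHS = 9 → holds
(2, 0): LHS = 8, RHS = 8 → holds
(5, 1): LHS = 126, RHS = 126 → holds
(5, 3): LHS = 152, RHS = 152 → holds
(6, 2): LHS = 224, RHS = 224 → holds

Every pair satisfies the claim.

Answer: All pairs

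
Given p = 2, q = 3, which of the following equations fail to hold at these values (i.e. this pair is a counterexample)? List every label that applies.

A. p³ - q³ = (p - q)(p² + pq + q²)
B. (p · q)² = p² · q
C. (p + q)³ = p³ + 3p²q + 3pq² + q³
B

Evaluating each claim at the given values:
A. LHS = -19, RHS = -19 → holds here (LHS = RHS)
B. LHS = 36, RHS = 12 → fails here (LHS ≠ RHS)
C. LHS = 125, RHS = 125 → holds here (LHS = RHS)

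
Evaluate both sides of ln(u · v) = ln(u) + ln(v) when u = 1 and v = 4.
LHS = ln(1 · 4) = ln(4) ≈ 1.386
RHS = ln(1) + ln(4) = ln(4) ≈ 1.386

LHS = RHS: the two sides agree.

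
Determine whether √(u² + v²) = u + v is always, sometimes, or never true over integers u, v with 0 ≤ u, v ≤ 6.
Sometimes true

It holds at (u, v) = (0, 1) (both sides equal 1), but fails at (u, v) = (4, 1) (LHS = √(17) ≈ 4.123, RHS = 5).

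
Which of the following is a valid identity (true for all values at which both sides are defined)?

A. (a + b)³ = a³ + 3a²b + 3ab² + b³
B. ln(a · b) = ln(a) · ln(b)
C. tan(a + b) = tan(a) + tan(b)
A

A: holds — e.g. at (4, 4), both sides equal 512.
B: fails at (4, 4) — LHS = ln(16) ≈ 2.773, RHS = ln(4)² ≈ 1.922.
C: fails at (2, 4) — LHS = tan(6) ≈ -0.291, RHS = tan(2) + tan(4) ≈ -1.027.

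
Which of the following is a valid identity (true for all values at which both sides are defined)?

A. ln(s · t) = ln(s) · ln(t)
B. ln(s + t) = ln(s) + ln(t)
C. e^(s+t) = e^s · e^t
C

A: fails at (1, 2) — LHS = ln(2) ≈ 0.6931, RHS = 0.
B: fails at (5, 8) — LHS = ln(13) ≈ 2.565, RHS = ln(5) + ln(8) ≈ 3.689.
C: holds — e.g. at (3, 3), both sides equal e^6 ≈ 403.4.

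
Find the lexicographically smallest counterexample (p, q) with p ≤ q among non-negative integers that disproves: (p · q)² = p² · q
(p, q) = (1, 2)

At (0, 7): both sides equal 0, so it holds there.

Substituting (1, 2) into the claim:
LHS = (1 · 2)² = 4
RHS = 1² · 2 = 2

Since LHS ≠ RHS, this pair disproves the claim, and no lexicographically smaller pair (p ≤ q, non-negative integers) does.

For instance (5, 5) is also a counterexample (LHS = 625, RHS = 125), but it's lexicographically larger.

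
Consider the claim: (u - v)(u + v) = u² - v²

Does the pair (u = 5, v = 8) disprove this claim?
Substituting u = 5, v = 8:
LHS = (5 - 8)(5 + 8) = -39
RHS = 5² - 8² = -39

The sides agree, so this pair does not disprove the claim.

Answer: No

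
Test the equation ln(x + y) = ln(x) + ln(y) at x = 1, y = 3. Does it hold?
Fails

Substituting x = 1, y = 3:

LHS = ln(1 + 3) = ln(4) ≈ 1.386
RHS = ln(1) + ln(3) = ln(3) ≈ 1.099

LHS ≠ RHS, so the equation does not hold at this point.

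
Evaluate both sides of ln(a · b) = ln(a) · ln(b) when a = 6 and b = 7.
LHS = ln(6 · 7) = ln(42) ≈ 3.738
RHS = ln(6) · ln(7) ≈ 3.487

LHS ≠ RHS (they differ by about 0.2511), so the equation does not hold here.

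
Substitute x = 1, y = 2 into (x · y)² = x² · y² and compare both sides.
LHS = (1 · 2)² = 4
RHS = 1² · 2² = 4

LHS = RHS: the two sides agree.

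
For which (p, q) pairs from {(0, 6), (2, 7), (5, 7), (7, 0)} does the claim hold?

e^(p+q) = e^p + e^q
Testing each pair:
(0, 6): LHS = e^6 ≈ 403.4, RHS = 1 + e^6 ≈ 404.4 → fails
(2, 7): LHS = e^9 ≈ 8103, RHS = e^2 + e^7 ≈ 1104 → fails
(5, 7): LHS = e^12 ≈ 162754.8, RHS = e^5 + e^7 ≈ 1245 → fails
(7, 0): LHS = e^7 ≈ 1097, RHS = 1 + e^7 ≈ 1098 → fails

No pair satisfies the claim.

Answer: None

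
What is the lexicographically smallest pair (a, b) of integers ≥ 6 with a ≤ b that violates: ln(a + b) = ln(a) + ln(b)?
(a, b) = (6, 6)

Substituting (6, 6) into the claim:
LHS = ln(6 + 6) = ln(12) ≈ 2.485
RHS = ln(6) + ln(6) = 2·ln(6) ≈ 3.584

Since LHS ≠ RHS, this pair disproves the claim, and no lexicographically smaller pair (a ≤ b, integers ≥ 6) does.

For instance (9, 11) is also a counterexample (LHS = ln(20) ≈ 2.996, RHS = ln(9) + ln(11) ≈ 4.595), but it's lexicographically larger.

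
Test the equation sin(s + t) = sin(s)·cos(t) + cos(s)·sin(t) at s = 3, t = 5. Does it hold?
Holds

Substituting s = 3, t = 5:

LHS = sin(3 + 5) = sin(8) ≈ 0.9894
RHS = sin(3)·cos(5) + cos(3)·sin(5) = sin(3)·cos(5) + sin(5)·cos(3) ≈ 0.9894

LHS = RHS, so the equation holds at this point.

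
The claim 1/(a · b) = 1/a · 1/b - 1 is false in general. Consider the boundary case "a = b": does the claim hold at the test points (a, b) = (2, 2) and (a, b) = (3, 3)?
At (2, 2): LHS = 1/4 ≠ RHS = -3/4
At (3, 3): LHS = 1/9 ≠ RHS = -8/9

Answer: No, fails at both test points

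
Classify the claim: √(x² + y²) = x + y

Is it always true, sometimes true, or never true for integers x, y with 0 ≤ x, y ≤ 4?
Sometimes true

It holds at (x, y) = (4, 0) (both sides equal 4), but fails at (x, y) = (4, 1) (LHS = √(17) ≈ 4.123, RHS = 5).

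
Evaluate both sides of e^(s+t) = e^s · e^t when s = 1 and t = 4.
LHS = e^(1+4) = e^5 ≈ 148.4
RHS = e^1 · e^4 = e^5 ≈ 148.4

LHS = RHS: the two sides agree.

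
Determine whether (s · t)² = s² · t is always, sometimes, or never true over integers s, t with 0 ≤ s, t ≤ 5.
It holds at (s, t) = (0, 1) (both sides equal 0), but fails at (s, t) = (3, 3) (LHS = 81, RHS = 27).

Answer: Sometimes true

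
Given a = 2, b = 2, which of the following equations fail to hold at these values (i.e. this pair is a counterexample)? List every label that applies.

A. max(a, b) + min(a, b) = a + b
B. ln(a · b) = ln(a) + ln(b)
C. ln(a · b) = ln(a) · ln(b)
C

Evaluating each claim at the given values:
A. LHS = 4, RHS = 4 → holds here (LHS = RHS)
B. LHS = ln(4) ≈ 1.386, RHS = 2·ln(2) ≈ 1.386 → holds here (LHS = RHS)
C. LHS = ln(4) ≈ 1.386, RHS = ln(2)² ≈ 0.4805 → fails here (LHS ≠ RHS)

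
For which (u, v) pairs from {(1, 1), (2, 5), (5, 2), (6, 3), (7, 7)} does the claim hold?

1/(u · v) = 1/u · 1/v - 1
None

Testing each pair:
(1, 1): LHS = 1, RHS = 0 → fails
(2, 5): LHS = 1/10, RHS = -9/10 → fails
(5, 2): LHS = 1/10, RHS = -9/10 → fails
(6, 3): LHS = 1/18, RHS = -17/18 → fails
(7, 7): LHS = 1/49, RHS = -48/49 → fails

No pair satisfies the claim.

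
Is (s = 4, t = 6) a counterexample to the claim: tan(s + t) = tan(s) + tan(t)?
Yes

Substituting s = 4, t = 6:
LHS = tan(4 + 6) = tan(10) ≈ 0.6484
RHS = tan(4) + tan(6) ≈ 0.8668

Since LHS ≠ RHS, this pair disproves the claim.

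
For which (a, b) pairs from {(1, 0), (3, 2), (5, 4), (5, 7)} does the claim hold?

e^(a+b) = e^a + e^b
None

Testing each pair:
(1, 0): LHS = e ≈ 2.718, RHS = 1 + e ≈ 3.718 → fails
(3, 2): LHS = e^5 ≈ 148.4, RHS = e^2 + e^3 ≈ 27.47 → fails
(5, 4): LHS = e^9 ≈ 8103, RHS = e^4 + e^5 ≈ 203 → fails
(5, 7): LHS = e^12 ≈ 162754.8, RHS = e^5 + e^7 ≈ 1245 → fails

No pair satisfies the claim.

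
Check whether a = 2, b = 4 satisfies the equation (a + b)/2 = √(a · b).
Substituting a = 2, b = 4:

LHS = (2 + 4)/2 = 3
RHS = √(2 · 4) = 2·√(2) ≈ 2.828

LHS ≠ RHS, so the equation does not hold at this point.

Answer: Fails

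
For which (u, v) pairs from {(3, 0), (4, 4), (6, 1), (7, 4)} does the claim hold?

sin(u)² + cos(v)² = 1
Testing each pair:
(3, 0): LHS = sin(3)² + 1 ≈ 1.02, RHS = 1 → fails
(4, 4): LHS = cos(4)² + sin(4)² = 1, RHS = 1 → holds
(6, 1): LHS = sin(6)² + cos(1)² ≈ 0.37, RHS = 1 → fails
(7, 4): LHS = cos(4)² + sin(7)² ≈ 0.8589, RHS = 1 → fails

1 of 4 pairs satisfies the claim.

Answer: (4, 4)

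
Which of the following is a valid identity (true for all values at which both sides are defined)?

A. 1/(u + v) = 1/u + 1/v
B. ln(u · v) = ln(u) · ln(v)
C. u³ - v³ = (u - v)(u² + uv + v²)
A: fails at (5, 5) — LHS = 1/10, RHS = 2/5.
B: fails at (5, 8) — LHS = ln(40) ≈ 3.689, RHS = ln(5)·ln(8) ≈ 3.347.
C: holds — e.g. at (1, 5), both sides equal -124.

Answer: C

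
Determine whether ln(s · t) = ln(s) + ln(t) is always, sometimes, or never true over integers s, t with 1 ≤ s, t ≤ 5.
The identity holds for every pair in the range. For instance at (s, t) = (3, 2): both sides equal ln(6) ≈ 1.792.

Answer: Always true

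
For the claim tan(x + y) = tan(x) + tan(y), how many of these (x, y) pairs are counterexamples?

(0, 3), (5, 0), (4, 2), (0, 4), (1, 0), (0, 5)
1

Testing each pair:
(0, 3): LHS = tan(3) ≈ -0.1425, RHS = tan(3) ≈ -0.1425 → satisfies claim
(5, 0): LHS = tan(5) ≈ -3.381, RHS = tan(5) ≈ -3.381 → satisfies claim
(4, 2): LHS = tan(6) ≈ -0.291, RHS = tan(2) + tan(4) ≈ -1.027 → counterexample
(0, 4): LHS = tan(4) ≈ 1.158, RHS = tan(4) ≈ 1.158 → satisfies claim
(1, 0): LHS = tan(1) ≈ 1.557, RHS = tan(1) ≈ 1.557 → satisfies claim
(0, 5): LHS = tan(5) ≈ -3.381, RHS = tan(5) ≈ -3.381 → satisfies claim

That makes 1 counterexample.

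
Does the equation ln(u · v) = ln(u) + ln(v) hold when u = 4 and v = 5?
Holds

Substituting u = 4, v = 5:

LHS = ln(4 · 5) = ln(20) ≈ 2.996
RHS = ln(4) + ln(5) ≈ 2.996

LHS = RHS, so the equation holds at this point.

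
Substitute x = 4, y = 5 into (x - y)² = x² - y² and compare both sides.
LHS = (4 - 5)² = 1
RHS = 4² - 5² = -9

LHS ≠ RHS, so the equation does not hold here.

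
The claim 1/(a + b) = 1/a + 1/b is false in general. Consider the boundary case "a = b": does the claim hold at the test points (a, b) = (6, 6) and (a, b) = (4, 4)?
No, fails at both test points

At (6, 6): LHS = 1/12 ≠ RHS = 1/3
At (4, 4): LHS = 1/8 ≠ RHS = 1/2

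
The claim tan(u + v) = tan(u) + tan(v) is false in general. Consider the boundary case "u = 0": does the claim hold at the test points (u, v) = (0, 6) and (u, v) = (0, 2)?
Yes, holds at both test points

At (0, 6): LHS = tan(6) ≈ -0.291, RHS = tan(6) ≈ -0.291 → equal
At (0, 2): LHS = tan(2) ≈ -2.185, RHS = tan(2) ≈ -2.185 → equal

So the claim does hold at both of these boundary points, even though it is not an identity.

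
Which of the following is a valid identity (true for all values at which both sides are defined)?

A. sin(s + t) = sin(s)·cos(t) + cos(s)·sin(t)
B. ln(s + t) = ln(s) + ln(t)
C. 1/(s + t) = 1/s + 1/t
A

A: holds — e.g. at (0, 1), both sides equal sin(1) ≈ 0.8415.
B: fails at (1, 4) — LHS = ln(5) ≈ 1.609, RHS = ln(4) ≈ 1.386.
C: fails at (4, 5) — LHS = 1/9, RHS = 9/20.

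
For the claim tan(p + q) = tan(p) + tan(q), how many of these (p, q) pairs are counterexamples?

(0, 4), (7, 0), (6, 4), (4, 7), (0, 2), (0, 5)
2

Testing each pair:
(0, 4): LHS = tan(4) ≈ 1.158, RHS = tan(4) ≈ 1.158 → satisfies claim
(7, 0): LHS = tan(7) ≈ 0.8714, RHS = tan(7) ≈ 0.8714 → satisfies claim
(6, 4): LHS = tan(10) ≈ 0.6484, RHS = tan(6) + tan(4) ≈ 0.8668 → counterexample
(4, 7): LHS = tan(11) ≈ -226, RHS = tan(7) + tan(4) ≈ 2.029 → counterexample
(0, 2): LHS = tan(2) ≈ -2.185, RHS = tan(2) ≈ -2.185 → satisfies claim
(0, 5): LHS = tan(5) ≈ -3.381, RHS = tan(5) ≈ -3.381 → satisfies claim

That makes 2 counterexamples.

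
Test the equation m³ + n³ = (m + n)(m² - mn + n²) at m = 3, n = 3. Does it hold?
Holds

Substituting m = 3, n = 3:

LHS = 3³ + 3³ = 54
RHS = (3 + 3)(3² - 3·3 + 3²) = 54

LHS = RHS, so the equation holds at this point.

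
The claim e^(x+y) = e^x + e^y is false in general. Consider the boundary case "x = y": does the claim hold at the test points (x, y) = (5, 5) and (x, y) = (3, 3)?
At (5, 5): LHS = e^10 ≈ 22026.5 ≠ RHS = 2·e^5 ≈ 296.8
At (3, 3): LHS = e^6 ≈ 403.4 ≠ RHS = 2·e^3 ≈ 40.17

Answer: No, fails at both test points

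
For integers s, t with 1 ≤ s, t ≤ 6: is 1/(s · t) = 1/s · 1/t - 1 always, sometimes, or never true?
The claim fails for every pair in the range. For instance at (s, t) = (6, 3): LHS = 1/18, RHS = -17/18.

Answer: Never true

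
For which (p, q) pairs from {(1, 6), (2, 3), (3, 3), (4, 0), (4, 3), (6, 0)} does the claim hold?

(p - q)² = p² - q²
Testing each pair:
(1, 6): LHS = 25, RHS = -35 → fails
(2, 3): LHS = 1, RHS = -5 → fails
(3, 3): LHS = 0, RHS = 0 → holds
(4, 0): LHS = 16, RHS = 16 → holds
(4, 3): LHS = 1, RHS = 7 → fails
(6, 0): LHS = 36, RHS = 36 → holds

3 of 6 pairs satisfy the claim.

Answer: (3, 3), (4, 0), (6, 0)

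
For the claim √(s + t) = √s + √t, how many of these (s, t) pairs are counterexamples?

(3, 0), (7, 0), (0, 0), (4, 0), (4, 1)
1

Testing each pair:
(3, 0): LHS = √(3) ≈ 1.732, RHS = √(3) ≈ 1.732 → satisfies claim
(7, 0): LHS = √(7) ≈ 2.646, RHS = √(7) ≈ 2.646 → satisfies claim
(0, 0): LHS = 0, RHS = 0 → satisfies claim
(4, 0): LHS = 2, RHS = 2 → satisfies claim
(4, 1): LHS = √(5) ≈ 2.236, RHS = 3 → counterexample

That makes 1 counterexample.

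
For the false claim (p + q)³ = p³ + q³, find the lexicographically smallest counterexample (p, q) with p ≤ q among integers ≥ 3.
(p, q) = (3, 3)

Substituting (3, 3) into the claim:
LHS = (3 + 3)³ = 216
RHS = 3³ + 3³ = 54

Since LHS ≠ RHS, this pair disproves the claim, and no lexicographically smaller pair (p ≤ q, integers ≥ 3) does.

For instance (4, 10) is also a counterexample (LHS = 2744, RHS = 1064), but it's lexicographically larger.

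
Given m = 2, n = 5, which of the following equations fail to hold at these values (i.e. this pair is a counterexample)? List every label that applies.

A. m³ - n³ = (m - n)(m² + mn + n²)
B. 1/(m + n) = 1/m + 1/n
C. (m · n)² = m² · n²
B

Evaluating each claim at the given values:
A. LHS = -117, RHS = -117 → holds here (LHS = RHS)
B. LHS = 1/7, RHS = 7/10 → fails here (LHS ≠ RHS)
C. LHS = 100, RHS = 100 → holds here (LHS = RHS)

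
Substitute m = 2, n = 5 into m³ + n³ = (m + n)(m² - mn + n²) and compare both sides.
LHS = 2³ + 5³ = 133
RHS = (2 + 5)(2² - 2·5 + 5²) = 133

LHS = RHS: the two sides agree.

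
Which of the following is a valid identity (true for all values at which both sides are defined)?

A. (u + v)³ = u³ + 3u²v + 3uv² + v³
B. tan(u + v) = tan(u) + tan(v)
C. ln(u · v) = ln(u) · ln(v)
A: holds — e.g. at (3, 3), both sides equal 216.
B: fails at (2, 4) — LHS = tan(6) ≈ -0.291, RHS = tan(2) + tan(4) ≈ -1.027.
C: fails at (4, 5) — LHS = ln(20) ≈ 2.996, RHS = ln(4)·ln(5) ≈ 2.231.

Answer: A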